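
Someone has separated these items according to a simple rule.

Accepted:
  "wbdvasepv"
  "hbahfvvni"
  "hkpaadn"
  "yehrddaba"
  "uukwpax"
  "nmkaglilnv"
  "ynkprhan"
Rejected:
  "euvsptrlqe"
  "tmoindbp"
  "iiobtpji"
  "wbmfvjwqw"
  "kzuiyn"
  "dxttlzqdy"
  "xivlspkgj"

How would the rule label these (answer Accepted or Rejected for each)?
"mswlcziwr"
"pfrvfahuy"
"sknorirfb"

The rule appears to be: contains 'a'.
"mswlcziwr": Rejected (no 'a').
"pfrvfahuy": Accepted (has 'a').
"sknorirfb": Rejected (no 'a').

Rejected, Accepted, Rejected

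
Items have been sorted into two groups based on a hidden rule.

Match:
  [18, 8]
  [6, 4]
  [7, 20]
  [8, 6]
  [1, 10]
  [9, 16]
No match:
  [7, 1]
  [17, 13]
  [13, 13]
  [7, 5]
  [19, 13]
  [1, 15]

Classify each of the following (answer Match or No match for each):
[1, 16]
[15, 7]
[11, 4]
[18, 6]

Match, No match, Match, Match

The classifier is using: second is even.
[1, 16]: second 16 — meets the rule, so Match. [15, 7]: second 7 — doesn't match, so No match. [11, 4]: second 4 — meets the rule, so Match. [18, 6]: second 6 — meets the rule, so Match.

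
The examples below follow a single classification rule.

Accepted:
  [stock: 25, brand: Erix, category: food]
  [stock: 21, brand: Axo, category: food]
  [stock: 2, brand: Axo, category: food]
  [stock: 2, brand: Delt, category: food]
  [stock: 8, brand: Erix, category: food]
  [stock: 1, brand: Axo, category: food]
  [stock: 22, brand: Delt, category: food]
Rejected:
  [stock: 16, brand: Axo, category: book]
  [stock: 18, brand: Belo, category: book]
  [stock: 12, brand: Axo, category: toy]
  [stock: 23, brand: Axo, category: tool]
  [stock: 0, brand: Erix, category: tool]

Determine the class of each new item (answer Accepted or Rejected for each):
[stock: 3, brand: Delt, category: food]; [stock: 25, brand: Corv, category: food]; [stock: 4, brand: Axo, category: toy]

Accepted, Accepted, Rejected

The classifier is using: category is food.
[stock: 3, brand: Delt, category: food]: category is food, passes → Accepted.
[stock: 25, brand: Corv, category: food]: category is food, passes → Accepted.
[stock: 4, brand: Axo, category: toy]: category is toy, doesn't match → Rejected.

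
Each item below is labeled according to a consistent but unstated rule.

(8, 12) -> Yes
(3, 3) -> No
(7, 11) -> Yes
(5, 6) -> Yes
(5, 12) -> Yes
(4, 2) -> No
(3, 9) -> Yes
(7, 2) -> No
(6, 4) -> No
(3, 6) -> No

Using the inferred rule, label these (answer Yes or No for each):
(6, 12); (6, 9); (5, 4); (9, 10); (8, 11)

Yes, Yes, No, Yes, Yes

The classifier is using: sum ≥ 11.
(6, 12): 6+12 = 18, satisfies this → Yes.
(6, 9): 6+9 = 15, satisfies this → Yes.
(5, 4): 5+4 = 9, doesn't qualify → No.
(9, 10): 9+10 = 19, satisfies this → Yes.
(8, 11): 8+11 = 19, satisfies this → Yes.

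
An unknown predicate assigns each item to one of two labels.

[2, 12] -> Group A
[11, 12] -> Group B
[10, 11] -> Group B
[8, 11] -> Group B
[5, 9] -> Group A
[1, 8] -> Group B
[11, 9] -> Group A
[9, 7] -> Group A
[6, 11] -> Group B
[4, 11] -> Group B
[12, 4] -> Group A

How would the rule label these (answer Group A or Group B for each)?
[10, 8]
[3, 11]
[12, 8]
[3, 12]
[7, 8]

One predicate separates the groups cleanly: sum is even.
[10, 8]: 10+8 = 18, checks out → Group A. [3, 11]: 3+11 = 14, checks out → Group A. [12, 8]: 12+8 = 20, checks out → Group A. [3, 12]: 3+12 = 15, doesn't qualify → Group B. [7, 8]: 7+8 = 15, doesn't qualify → Group B.

Group A, Group A, Group A, Group B, Group B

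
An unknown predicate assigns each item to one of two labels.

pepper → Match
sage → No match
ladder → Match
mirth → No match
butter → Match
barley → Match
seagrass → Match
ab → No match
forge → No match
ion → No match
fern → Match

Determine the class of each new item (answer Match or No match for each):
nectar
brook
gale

Match, No match, No match

The pattern is that an item is 'Match' exactly when: even length AND contains 'r'.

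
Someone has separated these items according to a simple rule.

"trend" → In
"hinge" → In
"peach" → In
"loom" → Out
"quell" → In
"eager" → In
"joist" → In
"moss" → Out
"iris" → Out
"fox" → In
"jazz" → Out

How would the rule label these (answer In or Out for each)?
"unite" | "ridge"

'In' ⟺ odd length.
"unite": In (length 5).
"ridge": In (length 5).

In, In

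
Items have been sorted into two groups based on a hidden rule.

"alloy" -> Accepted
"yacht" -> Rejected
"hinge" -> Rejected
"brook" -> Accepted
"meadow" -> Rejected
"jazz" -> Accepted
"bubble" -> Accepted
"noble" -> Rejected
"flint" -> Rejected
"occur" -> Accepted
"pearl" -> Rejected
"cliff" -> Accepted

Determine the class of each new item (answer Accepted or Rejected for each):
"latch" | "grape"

Rejected, Rejected

The common property of the 'Accepted' items is: has a double letter. No 'Rejected' item has it.
"latch": no doubled letter — lacks this property, so Rejected.
"grape": no doubled letter — lacks this property, so Rejected.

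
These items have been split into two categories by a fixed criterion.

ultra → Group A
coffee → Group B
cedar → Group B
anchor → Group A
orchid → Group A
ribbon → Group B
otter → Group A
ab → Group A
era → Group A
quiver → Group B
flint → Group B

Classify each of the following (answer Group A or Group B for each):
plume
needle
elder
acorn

Looking at the examples, the only property every 'Group A' case has and every 'Group B' case lacks is: starts with a vowel.

Group B, Group B, Group A, Group A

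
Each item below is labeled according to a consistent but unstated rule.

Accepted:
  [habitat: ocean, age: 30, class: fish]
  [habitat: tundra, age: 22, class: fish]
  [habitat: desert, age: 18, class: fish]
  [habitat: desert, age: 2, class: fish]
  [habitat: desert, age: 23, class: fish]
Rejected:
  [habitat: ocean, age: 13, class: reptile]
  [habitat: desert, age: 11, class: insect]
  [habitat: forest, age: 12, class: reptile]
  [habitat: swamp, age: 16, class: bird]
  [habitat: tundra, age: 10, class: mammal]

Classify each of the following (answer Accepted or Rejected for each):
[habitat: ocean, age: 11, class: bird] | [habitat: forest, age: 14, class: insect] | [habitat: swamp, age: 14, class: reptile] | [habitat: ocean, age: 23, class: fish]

The distinguishing property — class is fish — holds for all the 'Accepted' cases and none of the 'Rejected' cases.
Rejected: [habitat: ocean, age: 11, class: bird], since class is bird. Rejected: [habitat: forest, age: 14, class: insect], since class is insect. Rejected: [habitat: swamp, age: 14, class: reptile], since class is reptile. Accepted: [habitat: ocean, age: 23, class: fish], since class is fish.

Rejected, Rejected, Rejected, Accepted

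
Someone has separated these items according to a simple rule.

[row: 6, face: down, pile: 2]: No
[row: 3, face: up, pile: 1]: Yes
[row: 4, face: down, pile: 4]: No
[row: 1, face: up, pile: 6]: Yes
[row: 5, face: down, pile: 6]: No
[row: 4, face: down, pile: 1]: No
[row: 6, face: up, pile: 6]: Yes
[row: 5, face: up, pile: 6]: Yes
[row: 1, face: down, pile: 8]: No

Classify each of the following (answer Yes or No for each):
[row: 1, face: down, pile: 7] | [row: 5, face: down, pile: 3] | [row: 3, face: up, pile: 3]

The classifier is using: face is up.

No, No, Yes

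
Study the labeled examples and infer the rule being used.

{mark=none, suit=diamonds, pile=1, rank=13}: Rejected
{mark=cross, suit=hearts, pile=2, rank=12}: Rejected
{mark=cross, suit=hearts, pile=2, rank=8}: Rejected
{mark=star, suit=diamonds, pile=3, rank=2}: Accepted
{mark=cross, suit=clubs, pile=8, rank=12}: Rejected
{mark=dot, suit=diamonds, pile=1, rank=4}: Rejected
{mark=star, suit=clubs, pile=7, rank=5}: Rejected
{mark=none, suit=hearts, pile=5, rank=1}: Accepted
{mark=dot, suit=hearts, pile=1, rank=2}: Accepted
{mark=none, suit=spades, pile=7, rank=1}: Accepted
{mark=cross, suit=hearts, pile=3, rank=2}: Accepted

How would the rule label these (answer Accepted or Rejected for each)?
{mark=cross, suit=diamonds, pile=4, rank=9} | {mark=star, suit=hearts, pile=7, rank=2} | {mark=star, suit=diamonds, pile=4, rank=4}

Rejected, Accepted, Rejected

'Accepted' ⟺ rank ≤ 2.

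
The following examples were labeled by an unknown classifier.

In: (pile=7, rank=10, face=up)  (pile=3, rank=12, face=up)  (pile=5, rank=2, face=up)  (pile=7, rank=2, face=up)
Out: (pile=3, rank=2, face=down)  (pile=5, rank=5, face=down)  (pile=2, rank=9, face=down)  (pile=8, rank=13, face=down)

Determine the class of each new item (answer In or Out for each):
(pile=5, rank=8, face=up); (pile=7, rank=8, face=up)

Rule: face is up. This holds for each 'In' example and fails for each 'Out' one.
(pile=5, rank=8, face=up) → face is up → In.
(pile=7, rank=8, face=up) → face is up → In.

In, In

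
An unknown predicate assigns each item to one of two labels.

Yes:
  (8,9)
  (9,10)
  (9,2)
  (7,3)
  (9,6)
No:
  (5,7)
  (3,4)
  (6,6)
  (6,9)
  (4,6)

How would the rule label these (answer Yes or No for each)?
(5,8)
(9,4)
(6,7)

No, Yes, No

The pattern is that an item is 'Yes' exactly when: first ≥ 7.
(5,8): first 5, lacks this property → No. (9,4): first 9, fits → Yes. (6,7): first 6, lacks this property → No.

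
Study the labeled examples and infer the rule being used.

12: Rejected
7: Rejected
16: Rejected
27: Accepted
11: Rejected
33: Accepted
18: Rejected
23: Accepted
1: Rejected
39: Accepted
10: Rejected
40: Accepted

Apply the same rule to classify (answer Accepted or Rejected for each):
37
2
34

Accepted, Rejected, Accepted

Rule: at least 23. This holds for each 'Accepted' example and fails for each 'Rejected' one.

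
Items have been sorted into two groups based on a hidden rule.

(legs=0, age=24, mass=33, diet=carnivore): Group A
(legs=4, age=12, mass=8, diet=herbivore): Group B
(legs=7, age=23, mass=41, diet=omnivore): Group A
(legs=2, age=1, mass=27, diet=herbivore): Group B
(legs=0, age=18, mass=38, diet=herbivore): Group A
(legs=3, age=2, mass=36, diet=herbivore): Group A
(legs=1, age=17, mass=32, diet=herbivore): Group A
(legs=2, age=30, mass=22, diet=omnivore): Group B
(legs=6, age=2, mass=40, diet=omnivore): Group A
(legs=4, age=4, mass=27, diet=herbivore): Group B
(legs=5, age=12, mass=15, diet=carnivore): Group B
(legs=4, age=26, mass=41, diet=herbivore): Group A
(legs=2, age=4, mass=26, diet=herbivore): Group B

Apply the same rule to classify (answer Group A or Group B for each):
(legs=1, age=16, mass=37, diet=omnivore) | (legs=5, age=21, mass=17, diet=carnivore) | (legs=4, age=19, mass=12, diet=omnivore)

Rule: mass ≥ 32. This holds for each 'Group A' example and fails for each 'Group B' one.
(legs=1, age=16, mass=37, diet=omnivore): mass = 37, fits → Group A.
(legs=5, age=21, mass=17, diet=carnivore): mass = 17, doesn't qualify → Group B.
(legs=4, age=19, mass=12, diet=omnivore): mass = 12, doesn't qualify → Group B.

Group A, Group B, Group B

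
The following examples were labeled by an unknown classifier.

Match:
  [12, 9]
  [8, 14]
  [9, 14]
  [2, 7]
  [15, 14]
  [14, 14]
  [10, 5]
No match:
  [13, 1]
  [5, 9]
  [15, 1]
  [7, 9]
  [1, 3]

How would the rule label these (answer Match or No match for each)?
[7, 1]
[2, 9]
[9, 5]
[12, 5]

No match, Match, No match, Match

All 'Match' examples share one property — product is even — and every 'No match' example lacks it.
No match: [7, 1], since 7·1 = 7. Match: [2, 9], since 2·9 = 18. No match: [9, 5], since 9·5 = 45. Match: [12, 5], since 12·5 = 60.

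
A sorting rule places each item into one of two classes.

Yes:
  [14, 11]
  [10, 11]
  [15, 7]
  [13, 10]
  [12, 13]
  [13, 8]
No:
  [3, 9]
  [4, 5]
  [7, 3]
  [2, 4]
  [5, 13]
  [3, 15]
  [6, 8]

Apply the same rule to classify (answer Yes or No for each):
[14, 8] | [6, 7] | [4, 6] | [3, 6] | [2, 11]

Yes, No, No, No, No

Every 'Yes' example satisfies: sum ≥ 21. None of the 'No' examples do.
[14, 8] → 14+8 = 22 → Yes. [6, 7] → 6+7 = 13 → No. [4, 6] → 4+6 = 10 → No. [3, 6] → 3+6 = 9 → No. [2, 11] → 2+11 = 13 → No.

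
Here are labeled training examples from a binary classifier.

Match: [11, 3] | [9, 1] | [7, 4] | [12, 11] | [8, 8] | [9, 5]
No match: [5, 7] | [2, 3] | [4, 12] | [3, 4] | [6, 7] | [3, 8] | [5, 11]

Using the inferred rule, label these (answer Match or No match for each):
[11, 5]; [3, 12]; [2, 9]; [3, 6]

Match, No match, No match, No match

The distinguishing property — first ≥ 7 — holds for all the 'Match' cases and none of the 'No match' cases.
[11, 5] — first 11, hence Match.
[3, 12] — first 3, hence No match.
[2, 9] — first 2, hence No match.
[3, 6] — first 3, hence No match.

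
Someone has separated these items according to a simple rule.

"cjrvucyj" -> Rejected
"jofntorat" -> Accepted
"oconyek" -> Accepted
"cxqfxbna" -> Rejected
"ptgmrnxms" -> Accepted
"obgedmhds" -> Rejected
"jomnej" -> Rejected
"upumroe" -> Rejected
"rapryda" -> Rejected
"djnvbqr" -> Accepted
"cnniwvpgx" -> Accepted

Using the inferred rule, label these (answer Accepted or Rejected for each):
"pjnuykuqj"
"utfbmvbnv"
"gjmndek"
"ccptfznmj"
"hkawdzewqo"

Accepted, Accepted, Accepted, Accepted, Rejected

The distinguishing property — odd length AND contains 'n' — holds for all the 'Accepted' cases and none of the 'Rejected' cases.
"pjnuykuqj" — length 9, has 'n', hence Accepted.
"utfbmvbnv" — length 9, has 'n', hence Accepted.
"gjmndek" — length 7, has 'n', hence Accepted.
"ccptfznmj" — length 9, has 'n', hence Accepted.
"hkawdzewqo" — length 10, no 'n', hence Rejected.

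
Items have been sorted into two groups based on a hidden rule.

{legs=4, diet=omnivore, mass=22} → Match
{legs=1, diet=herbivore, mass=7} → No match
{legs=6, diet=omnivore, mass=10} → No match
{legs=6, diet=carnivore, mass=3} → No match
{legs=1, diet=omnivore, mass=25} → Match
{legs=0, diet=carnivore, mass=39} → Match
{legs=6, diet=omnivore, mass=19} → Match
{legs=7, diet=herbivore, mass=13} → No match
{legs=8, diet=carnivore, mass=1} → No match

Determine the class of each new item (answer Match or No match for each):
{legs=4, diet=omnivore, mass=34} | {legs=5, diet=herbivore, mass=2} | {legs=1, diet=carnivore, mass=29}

All 'Match' examples share one property — mass ≥ 19 — and every 'No match' example lacks it.
{legs=4, diet=omnivore, mass=34}: Match (mass = 34). {legs=5, diet=herbivore, mass=2}: No match (mass = 2). {legs=1, diet=carnivore, mass=29}: Match (mass = 29).

Match, No match, Match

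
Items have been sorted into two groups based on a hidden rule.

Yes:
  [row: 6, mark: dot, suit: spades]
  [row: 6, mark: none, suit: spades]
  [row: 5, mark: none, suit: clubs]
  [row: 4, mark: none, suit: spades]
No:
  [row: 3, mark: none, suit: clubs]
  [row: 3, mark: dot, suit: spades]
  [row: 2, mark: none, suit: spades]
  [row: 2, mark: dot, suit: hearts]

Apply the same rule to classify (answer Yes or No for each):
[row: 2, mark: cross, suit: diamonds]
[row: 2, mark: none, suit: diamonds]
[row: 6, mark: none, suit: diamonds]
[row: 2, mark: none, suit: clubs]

The simplest hypothesis consistent with all the labels is: row ≥ 4.
No: [row: 2, mark: cross, suit: diamonds], since row = 2. No: [row: 2, mark: none, suit: diamonds], since row = 2. Yes: [row: 6, mark: none, suit: diamonds], since row = 6. No: [row: 2, mark: none, suit: clubs], since row = 2.

No, No, Yes, No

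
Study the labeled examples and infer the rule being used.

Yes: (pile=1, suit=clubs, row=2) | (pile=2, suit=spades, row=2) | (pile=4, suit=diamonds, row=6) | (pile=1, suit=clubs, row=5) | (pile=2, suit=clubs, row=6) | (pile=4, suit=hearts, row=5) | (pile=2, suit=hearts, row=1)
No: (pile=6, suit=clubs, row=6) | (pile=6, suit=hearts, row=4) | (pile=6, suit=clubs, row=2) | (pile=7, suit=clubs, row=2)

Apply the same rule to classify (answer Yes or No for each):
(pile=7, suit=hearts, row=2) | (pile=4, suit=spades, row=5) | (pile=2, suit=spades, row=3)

No, Yes, Yes

'Yes' ⟺ pile ≤ 4.
(pile=7, suit=hearts, row=2) — pile = 7, hence No. (pile=4, suit=spades, row=5) — pile = 4, hence Yes. (pile=2, suit=spades, row=3) — pile = 2, hence Yes.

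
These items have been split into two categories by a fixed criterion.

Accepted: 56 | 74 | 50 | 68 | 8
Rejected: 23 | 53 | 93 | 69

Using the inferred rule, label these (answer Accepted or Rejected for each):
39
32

Rejected, Accepted

The pattern is that an item is 'Accepted' exactly when: even.
39: 39 is odd — doesn't match, so Rejected.
32: 32 is even — satisfies this, so Accepted.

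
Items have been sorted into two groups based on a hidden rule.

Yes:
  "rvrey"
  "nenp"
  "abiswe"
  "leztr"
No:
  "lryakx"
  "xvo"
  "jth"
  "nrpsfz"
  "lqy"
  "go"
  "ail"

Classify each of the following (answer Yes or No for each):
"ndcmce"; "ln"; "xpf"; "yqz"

All 'Yes' examples share one property — contains 'e' — and every 'No' example lacks it.
"ndcmce": Yes (has 'e').
"ln": No (no 'e').
"xpf": No (no 'e').
"yqz": No (no 'e').

Yes, No, No, No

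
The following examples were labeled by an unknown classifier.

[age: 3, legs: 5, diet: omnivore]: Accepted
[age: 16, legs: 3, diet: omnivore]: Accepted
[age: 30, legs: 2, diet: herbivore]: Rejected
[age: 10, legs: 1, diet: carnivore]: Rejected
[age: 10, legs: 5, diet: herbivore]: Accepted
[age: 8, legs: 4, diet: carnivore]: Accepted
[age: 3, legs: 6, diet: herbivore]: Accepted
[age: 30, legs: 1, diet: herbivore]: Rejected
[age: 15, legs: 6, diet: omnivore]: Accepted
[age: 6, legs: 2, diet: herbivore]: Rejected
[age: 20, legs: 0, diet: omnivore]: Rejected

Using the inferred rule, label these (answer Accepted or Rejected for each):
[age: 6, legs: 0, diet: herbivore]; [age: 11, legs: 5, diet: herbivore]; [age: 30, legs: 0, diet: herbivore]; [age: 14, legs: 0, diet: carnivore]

Rule: legs ≥ 3. This holds for each 'Accepted' example and fails for each 'Rejected' one.
Rejected: [age: 6, legs: 0, diet: herbivore], since legs = 0. Accepted: [age: 11, legs: 5, diet: herbivore], since legs = 5. Rejected: [age: 30, legs: 0, diet: herbivore], since legs = 0. Rejected: [age: 14, legs: 0, diet: carnivore], since legs = 0.

Rejected, Accepted, Rejected, Rejected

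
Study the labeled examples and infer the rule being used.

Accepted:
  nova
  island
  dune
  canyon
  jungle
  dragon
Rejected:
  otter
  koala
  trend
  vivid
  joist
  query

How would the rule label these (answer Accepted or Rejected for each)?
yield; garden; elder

Rejected, Accepted, Rejected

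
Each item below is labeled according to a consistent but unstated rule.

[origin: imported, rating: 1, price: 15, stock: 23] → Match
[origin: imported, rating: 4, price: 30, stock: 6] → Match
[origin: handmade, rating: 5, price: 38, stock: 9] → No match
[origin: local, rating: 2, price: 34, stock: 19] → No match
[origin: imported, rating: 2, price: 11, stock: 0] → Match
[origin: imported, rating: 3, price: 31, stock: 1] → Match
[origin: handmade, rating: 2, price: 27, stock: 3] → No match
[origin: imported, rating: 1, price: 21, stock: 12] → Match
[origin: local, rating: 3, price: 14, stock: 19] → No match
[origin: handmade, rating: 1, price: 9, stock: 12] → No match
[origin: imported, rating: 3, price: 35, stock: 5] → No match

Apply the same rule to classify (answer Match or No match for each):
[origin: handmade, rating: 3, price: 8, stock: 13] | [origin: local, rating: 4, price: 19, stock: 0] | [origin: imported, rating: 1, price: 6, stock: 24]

No match, No match, Match

All 'Match' examples share one property — origin is imported AND price ≤ 31 — and every 'No match' example lacks it.
[origin: handmade, rating: 3, price: 8, stock: 13]: origin is handmade, price = 8, doesn't qualify → No match. [origin: local, rating: 4, price: 19, stock: 0]: origin is local, price = 19, doesn't qualify → No match. [origin: imported, rating: 1, price: 6, stock: 24]: origin is imported, price = 6, passes → Match.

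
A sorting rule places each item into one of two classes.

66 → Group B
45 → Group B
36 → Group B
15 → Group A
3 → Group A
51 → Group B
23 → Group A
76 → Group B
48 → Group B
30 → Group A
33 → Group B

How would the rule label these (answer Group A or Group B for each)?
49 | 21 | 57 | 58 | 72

A rule that fits every label: at most 30 — true of each 'Group A' example, false of each 'Group B' one.

Group B, Group A, Group B, Group B, Group B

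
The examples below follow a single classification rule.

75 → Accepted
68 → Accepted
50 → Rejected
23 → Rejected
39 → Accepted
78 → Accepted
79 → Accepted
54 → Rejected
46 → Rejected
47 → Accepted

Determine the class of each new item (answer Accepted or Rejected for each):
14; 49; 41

'Accepted' ⟺ digit sum ≥ 11.
14: Rejected (digit sum 1+4 = 5). 49: Accepted (digit sum 4+9 = 13). 41: Rejected (digit sum 4+1 = 5).

Rejected, Accepted, Rejected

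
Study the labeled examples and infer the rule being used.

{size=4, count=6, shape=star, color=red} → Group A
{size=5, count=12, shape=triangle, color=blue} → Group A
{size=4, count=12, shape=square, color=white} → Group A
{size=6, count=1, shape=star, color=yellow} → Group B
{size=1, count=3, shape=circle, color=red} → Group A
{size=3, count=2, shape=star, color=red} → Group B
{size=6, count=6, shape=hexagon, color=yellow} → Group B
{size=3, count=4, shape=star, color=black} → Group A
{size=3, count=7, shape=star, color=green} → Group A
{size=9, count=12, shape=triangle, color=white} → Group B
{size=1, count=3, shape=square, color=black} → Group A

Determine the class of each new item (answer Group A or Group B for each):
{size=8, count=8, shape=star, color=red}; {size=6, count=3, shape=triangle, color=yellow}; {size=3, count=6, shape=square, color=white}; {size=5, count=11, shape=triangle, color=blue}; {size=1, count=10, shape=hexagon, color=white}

The distinguishing property — count ≥ 3 AND size ≤ 5 — holds for all the 'Group A' cases and none of the 'Group B' cases.
{size=8, count=8, shape=star, color=red} — count = 8, size = 8, hence Group B.
{size=6, count=3, shape=triangle, color=yellow} — count = 3, size = 6, hence Group B.
{size=3, count=6, shape=square, color=white} — count = 6, size = 3, hence Group A.
{size=5, count=11, shape=triangle, color=blue} — count = 11, size = 5, hence Group A.
{size=1, count=10, shape=hexagon, color=white} — count = 10, size = 1, hence Group A.

Group B, Group B, Group A, Group A, Group A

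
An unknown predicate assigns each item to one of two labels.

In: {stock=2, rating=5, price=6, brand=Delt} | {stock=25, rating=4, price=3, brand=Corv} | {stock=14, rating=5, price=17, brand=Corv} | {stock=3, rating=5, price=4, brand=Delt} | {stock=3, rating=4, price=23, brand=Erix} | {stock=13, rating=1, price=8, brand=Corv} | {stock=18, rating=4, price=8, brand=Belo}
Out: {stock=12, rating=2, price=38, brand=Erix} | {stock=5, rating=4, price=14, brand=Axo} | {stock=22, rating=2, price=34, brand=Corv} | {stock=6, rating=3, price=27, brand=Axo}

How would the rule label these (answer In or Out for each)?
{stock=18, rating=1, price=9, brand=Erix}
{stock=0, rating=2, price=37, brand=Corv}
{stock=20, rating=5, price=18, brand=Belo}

In, Out, In

'In' ⟺ price ≤ 23 AND stock ≠ 5.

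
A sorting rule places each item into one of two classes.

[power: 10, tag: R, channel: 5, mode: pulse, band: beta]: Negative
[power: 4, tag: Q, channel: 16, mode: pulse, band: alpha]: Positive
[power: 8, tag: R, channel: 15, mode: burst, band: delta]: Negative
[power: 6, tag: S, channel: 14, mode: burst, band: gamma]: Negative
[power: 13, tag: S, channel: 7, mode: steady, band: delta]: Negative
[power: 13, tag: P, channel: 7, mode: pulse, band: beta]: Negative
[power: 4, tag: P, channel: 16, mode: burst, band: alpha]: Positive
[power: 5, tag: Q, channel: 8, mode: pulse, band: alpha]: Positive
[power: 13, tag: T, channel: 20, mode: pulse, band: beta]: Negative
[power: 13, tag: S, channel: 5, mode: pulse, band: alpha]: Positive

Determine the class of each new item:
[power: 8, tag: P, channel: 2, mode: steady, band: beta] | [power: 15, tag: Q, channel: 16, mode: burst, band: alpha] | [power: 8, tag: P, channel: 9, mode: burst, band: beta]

Negative, Positive, Negative

'Positive' ⟺ band is alpha.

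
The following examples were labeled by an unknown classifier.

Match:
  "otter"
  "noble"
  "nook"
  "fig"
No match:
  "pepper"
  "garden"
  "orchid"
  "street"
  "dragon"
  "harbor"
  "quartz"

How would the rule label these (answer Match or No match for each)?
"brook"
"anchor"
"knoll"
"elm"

Match, No match, Match, Match

Every 'Match' example satisfies: length ≤ 5. None of the 'No match' examples do.
"brook": length 5, has this property → Match. "anchor": length 6, lacks this property → No match. "knoll": length 5, has this property → Match. "elm": length 3, has this property → Match.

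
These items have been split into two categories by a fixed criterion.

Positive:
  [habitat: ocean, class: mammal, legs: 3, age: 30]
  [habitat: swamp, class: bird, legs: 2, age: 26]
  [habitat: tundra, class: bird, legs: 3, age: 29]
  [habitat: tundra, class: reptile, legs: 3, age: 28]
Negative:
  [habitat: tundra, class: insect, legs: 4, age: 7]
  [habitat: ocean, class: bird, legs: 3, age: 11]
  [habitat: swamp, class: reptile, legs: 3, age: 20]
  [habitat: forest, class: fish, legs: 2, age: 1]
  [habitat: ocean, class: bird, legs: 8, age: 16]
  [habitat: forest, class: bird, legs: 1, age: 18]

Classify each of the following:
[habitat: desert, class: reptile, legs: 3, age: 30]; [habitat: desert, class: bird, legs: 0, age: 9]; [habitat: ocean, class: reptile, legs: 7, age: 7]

Rule: age ≥ 26. This holds for each 'Positive' example and fails for each 'Negative' one.
[habitat: desert, class: reptile, legs: 3, age: 30]: age = 30 — passes, so Positive. [habitat: desert, class: bird, legs: 0, age: 9]: age = 9 — does not pass, so Negative. [habitat: ocean, class: reptile, legs: 7, age: 7]: age = 7 — does not pass, so Negative.

Positive, Negative, Negative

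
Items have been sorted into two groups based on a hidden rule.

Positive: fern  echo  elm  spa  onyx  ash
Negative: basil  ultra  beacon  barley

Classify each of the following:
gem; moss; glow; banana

Positive, Positive, Positive, Negative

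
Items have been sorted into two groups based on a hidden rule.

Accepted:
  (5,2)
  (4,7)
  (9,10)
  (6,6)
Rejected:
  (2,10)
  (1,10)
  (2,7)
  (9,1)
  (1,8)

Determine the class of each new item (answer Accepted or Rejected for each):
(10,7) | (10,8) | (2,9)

Accepted, Accepted, Rejected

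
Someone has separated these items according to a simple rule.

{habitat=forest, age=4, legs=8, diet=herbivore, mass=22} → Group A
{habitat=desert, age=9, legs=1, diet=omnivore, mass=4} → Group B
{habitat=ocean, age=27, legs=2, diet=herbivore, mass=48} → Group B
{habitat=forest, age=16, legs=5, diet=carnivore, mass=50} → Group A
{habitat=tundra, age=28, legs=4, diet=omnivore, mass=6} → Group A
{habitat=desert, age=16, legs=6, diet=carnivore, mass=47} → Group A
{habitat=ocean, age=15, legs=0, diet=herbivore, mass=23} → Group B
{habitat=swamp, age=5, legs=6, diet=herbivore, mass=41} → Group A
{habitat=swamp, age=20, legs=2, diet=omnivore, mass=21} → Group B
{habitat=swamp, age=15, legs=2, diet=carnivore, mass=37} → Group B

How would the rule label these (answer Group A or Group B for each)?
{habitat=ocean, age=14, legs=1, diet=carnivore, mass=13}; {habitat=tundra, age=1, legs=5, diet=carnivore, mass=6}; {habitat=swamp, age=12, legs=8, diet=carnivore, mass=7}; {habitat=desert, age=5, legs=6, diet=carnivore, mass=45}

Group B, Group A, Group A, Group A

The classifier is using: legs ≥ 4.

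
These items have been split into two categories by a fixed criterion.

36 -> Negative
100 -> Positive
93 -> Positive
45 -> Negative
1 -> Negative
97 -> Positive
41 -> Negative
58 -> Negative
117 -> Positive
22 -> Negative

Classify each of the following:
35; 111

Negative, Positive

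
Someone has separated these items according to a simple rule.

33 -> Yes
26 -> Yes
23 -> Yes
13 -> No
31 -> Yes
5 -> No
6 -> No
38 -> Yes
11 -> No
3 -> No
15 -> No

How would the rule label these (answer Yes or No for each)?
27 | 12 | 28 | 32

The common property of the 'Yes' items is: at least 23. No 'No' item has it.
27: 27 ≥ 23 — matches, so Yes.
12: 12 < 23 — does not satisfy this, so No.
28: 28 ≥ 23 — matches, so Yes.
32: 32 ≥ 23 — matches, so Yes.

Yes, No, Yes, Yes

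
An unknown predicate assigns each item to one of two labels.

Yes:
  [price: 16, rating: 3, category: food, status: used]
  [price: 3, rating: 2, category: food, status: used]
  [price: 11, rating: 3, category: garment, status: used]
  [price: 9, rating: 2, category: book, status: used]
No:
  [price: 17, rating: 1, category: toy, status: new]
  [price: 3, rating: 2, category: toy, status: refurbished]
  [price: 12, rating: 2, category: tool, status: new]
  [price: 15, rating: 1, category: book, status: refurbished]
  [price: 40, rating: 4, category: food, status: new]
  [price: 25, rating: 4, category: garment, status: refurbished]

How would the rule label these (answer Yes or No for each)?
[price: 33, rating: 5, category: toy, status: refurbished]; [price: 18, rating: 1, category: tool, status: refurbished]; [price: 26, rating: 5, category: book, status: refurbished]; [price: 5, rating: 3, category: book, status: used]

No, No, No, Yes

Checking candidate rules against both groups, what survives is: status is used.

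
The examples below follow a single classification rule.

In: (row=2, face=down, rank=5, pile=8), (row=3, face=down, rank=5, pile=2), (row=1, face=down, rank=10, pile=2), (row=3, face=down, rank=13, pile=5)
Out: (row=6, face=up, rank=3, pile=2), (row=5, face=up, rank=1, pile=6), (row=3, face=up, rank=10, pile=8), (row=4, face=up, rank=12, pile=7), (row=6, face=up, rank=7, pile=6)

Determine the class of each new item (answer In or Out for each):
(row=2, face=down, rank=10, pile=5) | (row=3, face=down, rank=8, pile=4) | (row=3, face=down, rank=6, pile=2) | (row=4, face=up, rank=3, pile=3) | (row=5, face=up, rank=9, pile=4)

In, In, In, Out, Out

One predicate separates the groups cleanly: face is down.
In: (row=2, face=down, rank=10, pile=5), since face is down.
In: (row=3, face=down, rank=8, pile=4), since face is down.
In: (row=3, face=down, rank=6, pile=2), since face is down.
Out: (row=4, face=up, rank=3, pile=3), since face is up.
Out: (row=5, face=up, rank=9, pile=4), since face is up.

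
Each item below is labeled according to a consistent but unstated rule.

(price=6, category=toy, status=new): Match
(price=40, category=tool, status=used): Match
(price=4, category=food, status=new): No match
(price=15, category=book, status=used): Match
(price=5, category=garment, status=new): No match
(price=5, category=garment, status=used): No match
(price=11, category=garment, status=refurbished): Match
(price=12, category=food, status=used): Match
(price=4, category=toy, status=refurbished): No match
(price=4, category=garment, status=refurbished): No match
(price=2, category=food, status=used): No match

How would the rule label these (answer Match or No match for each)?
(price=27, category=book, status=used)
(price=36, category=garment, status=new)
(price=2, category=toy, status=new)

A rule that fits every label: price ≥ 6 — true of each 'Match' example, false of each 'No match' one.
(price=27, category=book, status=used): price = 27, has this property → Match. (price=36, category=garment, status=new): price = 36, has this property → Match. (price=2, category=toy, status=new): price = 2, fails the rule → No match.

Match, Match, No match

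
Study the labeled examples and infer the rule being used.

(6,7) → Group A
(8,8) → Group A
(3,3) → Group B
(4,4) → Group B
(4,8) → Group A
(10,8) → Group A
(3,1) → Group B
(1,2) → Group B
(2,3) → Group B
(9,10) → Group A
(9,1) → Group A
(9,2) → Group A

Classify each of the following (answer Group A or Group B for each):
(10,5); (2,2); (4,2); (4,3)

Group A, Group B, Group B, Group B

The common property of the 'Group A' items is: sum ≥ 10. No 'Group B' item has it.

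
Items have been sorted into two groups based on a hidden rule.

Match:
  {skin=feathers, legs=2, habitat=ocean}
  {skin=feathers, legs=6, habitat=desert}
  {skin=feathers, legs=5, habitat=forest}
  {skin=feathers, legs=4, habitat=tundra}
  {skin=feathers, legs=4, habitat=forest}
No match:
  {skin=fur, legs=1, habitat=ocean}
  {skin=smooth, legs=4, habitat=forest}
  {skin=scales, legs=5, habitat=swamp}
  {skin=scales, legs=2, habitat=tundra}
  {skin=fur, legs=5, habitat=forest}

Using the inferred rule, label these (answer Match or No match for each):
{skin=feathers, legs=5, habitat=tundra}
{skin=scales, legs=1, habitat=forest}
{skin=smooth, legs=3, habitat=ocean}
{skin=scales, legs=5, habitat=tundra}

Match, No match, No match, No match

The simplest hypothesis consistent with all the labels is: skin is feathers.
{skin=feathers, legs=5, habitat=tundra} — skin is feathers, hence Match. {skin=scales, legs=1, habitat=forest} — skin is scales, hence No match. {skin=smooth, legs=3, habitat=ocean} — skin is smooth, hence No match. {skin=scales, legs=5, habitat=tundra} — skin is scales, hence No match.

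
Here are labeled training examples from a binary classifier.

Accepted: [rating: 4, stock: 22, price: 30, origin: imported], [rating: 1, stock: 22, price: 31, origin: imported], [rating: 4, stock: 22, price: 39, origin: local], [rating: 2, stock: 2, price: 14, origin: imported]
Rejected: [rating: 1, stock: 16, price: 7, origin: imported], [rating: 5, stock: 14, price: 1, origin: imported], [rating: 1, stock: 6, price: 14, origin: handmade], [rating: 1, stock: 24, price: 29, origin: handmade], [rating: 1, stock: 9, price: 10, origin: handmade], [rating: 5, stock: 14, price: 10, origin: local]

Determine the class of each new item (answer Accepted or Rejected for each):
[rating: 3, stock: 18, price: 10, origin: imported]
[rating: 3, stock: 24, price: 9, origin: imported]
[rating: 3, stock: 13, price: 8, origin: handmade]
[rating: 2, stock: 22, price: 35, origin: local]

The pattern is that an item is 'Accepted' exactly when: stock = 2 OR price ≥ 30.

Rejected, Rejected, Rejected, Accepted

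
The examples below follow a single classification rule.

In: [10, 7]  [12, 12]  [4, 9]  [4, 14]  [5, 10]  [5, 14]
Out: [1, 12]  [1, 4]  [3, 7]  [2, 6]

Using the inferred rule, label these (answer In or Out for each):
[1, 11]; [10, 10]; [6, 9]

Out, In, In

The rule appears to be: first ≥ 4.
[1, 11]: Out (first 1).
[10, 10]: In (first 10).
[6, 9]: In (first 6).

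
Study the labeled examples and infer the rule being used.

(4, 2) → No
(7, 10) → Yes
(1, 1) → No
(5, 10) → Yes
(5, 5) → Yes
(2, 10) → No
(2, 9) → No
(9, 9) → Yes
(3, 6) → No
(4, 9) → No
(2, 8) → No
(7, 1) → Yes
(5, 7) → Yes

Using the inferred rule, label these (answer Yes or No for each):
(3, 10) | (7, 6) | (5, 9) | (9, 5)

No, Yes, Yes, Yes

Rule: first ≥ 5. This holds for each 'Yes' example and fails for each 'No' one.
(3, 10): No (first 3).
(7, 6): Yes (first 7).
(5, 9): Yes (first 5).
(9, 5): Yes (first 9).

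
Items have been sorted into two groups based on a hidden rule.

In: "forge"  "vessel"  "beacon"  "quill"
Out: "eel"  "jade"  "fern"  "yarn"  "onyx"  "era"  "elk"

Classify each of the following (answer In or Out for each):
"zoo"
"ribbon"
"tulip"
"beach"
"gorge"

Out, In, In, In, In

The common property of the 'In' items is: length ≥ 5. No 'Out' item has it.
"zoo": length 3 — fails the rule, so Out.
"ribbon": length 6 — matches, so In.
"tulip": length 5 — matches, so In.
"beach": length 5 — matches, so In.
"gorge": length 5 — matches, so In.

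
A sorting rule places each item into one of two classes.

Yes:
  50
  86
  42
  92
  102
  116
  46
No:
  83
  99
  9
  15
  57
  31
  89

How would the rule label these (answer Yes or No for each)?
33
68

No, Yes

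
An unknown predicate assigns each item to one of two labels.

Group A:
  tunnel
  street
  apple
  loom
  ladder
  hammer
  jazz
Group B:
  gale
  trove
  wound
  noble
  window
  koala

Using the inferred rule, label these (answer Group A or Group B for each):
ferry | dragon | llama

Group A, Group B, Group A

The common property of the 'Group A' items is: has a double letter. No 'Group B' item has it.
ferry — 'rr' doubled, hence Group A.
dragon — no doubled letter, hence Group B.
llama — 'll' doubled, hence Group A.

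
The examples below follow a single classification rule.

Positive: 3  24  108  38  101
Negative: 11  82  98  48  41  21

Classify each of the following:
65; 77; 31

Negative, Negative, Positive

Comparing the two groups points to one rule — ≡ 3 (mod 7).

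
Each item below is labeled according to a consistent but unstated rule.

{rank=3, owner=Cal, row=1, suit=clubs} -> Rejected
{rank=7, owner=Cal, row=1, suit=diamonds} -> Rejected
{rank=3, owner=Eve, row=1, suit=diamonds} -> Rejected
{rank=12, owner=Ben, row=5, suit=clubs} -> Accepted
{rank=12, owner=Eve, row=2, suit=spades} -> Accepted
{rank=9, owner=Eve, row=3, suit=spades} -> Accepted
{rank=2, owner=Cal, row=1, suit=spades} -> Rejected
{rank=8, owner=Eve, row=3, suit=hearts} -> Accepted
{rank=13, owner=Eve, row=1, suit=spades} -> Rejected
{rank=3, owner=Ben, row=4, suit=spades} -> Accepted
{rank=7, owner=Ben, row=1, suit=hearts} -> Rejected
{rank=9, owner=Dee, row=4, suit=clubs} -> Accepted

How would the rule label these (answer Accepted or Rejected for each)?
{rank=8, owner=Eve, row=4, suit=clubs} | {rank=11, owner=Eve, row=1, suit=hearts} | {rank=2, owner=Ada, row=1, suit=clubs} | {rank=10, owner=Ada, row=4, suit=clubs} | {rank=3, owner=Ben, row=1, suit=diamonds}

Accepted, Rejected, Rejected, Accepted, Rejected

Every 'Accepted' example satisfies: row ≥ 2. None of the 'Rejected' examples do.
{rank=8, owner=Eve, row=4, suit=clubs} → row = 4 → Accepted. {rank=11, owner=Eve, row=1, suit=hearts} → row = 1 → Rejected. {rank=2, owner=Ada, row=1, suit=clubs} → row = 1 → Rejected. {rank=10, owner=Ada, row=4, suit=clubs} → row = 4 → Accepted. {rank=3, owner=Ben, row=1, suit=diamonds} → row = 1 → Rejected.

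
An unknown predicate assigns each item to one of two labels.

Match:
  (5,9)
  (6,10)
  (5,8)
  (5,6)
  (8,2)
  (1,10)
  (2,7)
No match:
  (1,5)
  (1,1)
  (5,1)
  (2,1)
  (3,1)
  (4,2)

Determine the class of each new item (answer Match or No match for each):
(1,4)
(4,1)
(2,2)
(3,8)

No match, No match, No match, Match

The pattern is that an item is 'Match' exactly when: sum ≥ 9.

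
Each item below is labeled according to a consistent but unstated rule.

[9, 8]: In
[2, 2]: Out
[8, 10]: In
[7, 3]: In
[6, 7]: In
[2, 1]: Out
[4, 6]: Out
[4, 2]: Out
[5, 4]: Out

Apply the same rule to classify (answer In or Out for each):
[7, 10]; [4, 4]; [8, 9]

In, Out, In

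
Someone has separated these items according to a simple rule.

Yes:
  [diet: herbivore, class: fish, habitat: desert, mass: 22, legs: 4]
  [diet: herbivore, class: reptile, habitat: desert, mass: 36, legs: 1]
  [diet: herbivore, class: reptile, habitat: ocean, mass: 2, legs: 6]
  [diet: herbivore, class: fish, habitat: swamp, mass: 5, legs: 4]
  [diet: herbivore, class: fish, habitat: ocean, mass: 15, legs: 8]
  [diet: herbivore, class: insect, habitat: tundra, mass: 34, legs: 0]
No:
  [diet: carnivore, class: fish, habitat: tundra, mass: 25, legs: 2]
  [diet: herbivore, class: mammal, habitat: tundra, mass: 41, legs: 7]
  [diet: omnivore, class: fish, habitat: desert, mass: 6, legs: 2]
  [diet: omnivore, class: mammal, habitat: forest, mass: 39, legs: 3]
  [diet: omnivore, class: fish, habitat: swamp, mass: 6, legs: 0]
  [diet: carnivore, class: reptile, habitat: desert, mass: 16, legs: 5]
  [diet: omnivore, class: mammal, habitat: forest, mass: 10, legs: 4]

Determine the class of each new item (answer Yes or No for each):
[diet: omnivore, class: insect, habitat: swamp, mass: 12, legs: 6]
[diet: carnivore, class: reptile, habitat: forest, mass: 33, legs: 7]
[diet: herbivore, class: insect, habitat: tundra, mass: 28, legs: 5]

Every 'Yes' example satisfies: diet is herbivore AND mass ≤ 36. None of the 'No' examples do.
[diet: omnivore, class: insect, habitat: swamp, mass: 12, legs: 6] — diet is omnivore, mass = 12, hence No. [diet: carnivore, class: reptile, habitat: forest, mass: 33, legs: 7] — diet is carnivore, mass = 33, hence No. [diet: herbivore, class: insect, habitat: tundra, mass: 28, legs: 5] — diet is herbivore, mass = 28, hence Yes.

No, No, Yes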